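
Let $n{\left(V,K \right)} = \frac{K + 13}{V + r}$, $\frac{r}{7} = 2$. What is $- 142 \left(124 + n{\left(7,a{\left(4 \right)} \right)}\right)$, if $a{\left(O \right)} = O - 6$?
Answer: $- \frac{371330}{21} \approx -17682.0$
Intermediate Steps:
$r = 14$ ($r = 7 \cdot 2 = 14$)
$a{\left(O \right)} = -6 + O$ ($a{\left(O \right)} = O - 6 = -6 + O$)
$n{\left(V,K \right)} = \frac{13 + K}{14 + V}$ ($n{\left(V,K \right)} = \frac{K + 13}{V + 14} = \frac{13 + K}{14 + V}$)
$- 142 \left(124 + n{\left(7,a{\left(4 \right)} \right)}\right) = - 142 \left(124 + \frac{13 + \left(-6 + 4\right)}{14 + 7}\right) = - 142 \left(124 + \frac{13 - 2}{21}\right) = - 142 \left(124 + \frac{1}{21} \cdot 11\right) = - 142 \left(124 + \frac{11}{21}\right) = \left(-142\right) \frac{2615}{21} = - \frac{371330}{21}$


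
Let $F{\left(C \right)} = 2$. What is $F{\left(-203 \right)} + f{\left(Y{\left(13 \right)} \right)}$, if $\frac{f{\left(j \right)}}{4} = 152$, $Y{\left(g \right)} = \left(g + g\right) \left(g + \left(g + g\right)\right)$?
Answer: $610$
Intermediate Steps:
$Y{\left(g \right)} = 6 g^{2}$ ($Y{\left(g \right)} = 2 g \left(g + 2 g\right) = 2 g 3 g = 6 g^{2}$)
$f{\left(j \right)} = 608$ ($f{\left(j \right)} = 4 \cdot 152 = 608$)
$F{\left(-203 \right)} + f{\left(Y{\left(13 \right)} \right)} = 2 + 608 = 610$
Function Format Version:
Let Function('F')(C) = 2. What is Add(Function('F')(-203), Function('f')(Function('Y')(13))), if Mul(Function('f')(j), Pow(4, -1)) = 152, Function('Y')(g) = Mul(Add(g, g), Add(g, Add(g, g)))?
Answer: 610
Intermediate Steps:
Function('Y')(g) = Mul(6, Pow(g, 2)) (Function('Y')(g) = Mul(Mul(2, g), Add(g, Mul(2, g))) = Mul(Mul(2, g), Mul(3, g)) = Mul(6, Pow(g, 2)))
Function('f')(j) = 608 (Function('f')(j) = Mul(4, 152) = 608)
Add(Function('F')(-203), Function('f')(Function('Y')(13))) = Add(2, 608) = 610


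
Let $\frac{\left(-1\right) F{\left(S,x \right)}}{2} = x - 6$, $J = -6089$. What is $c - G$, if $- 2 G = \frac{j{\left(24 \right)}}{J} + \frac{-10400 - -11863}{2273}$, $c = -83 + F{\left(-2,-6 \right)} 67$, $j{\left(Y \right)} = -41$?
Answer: $\frac{21110953625}{13840297} \approx 1525.3$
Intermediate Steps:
$F{\left(S,x \right)} = 12 - 2 x$ ($F{\left(S,x \right)} = - 2 \left(x - 6\right) = - 2 \left(-6 + x\right) = 12 - 2 x$)
$c = 1525$ ($c = -83 + \left(12 - -12\right) 67 = -83 + \left(12 + 12\right) 67 = -83 + 24 \cdot 67 = -83 + 1608 = 1525$)
$G = - \frac{4500700}{13840297}$ ($G = - \frac{- \frac{41}{-6089} + \frac{-10400 - -11863}{2273}}{2} = - \frac{\left(-41\right) \left(- \frac{1}{6089}\right) + \left(-10400 + 11863\right) \frac{1}{2273}}{2} = - \frac{\frac{41}{6089} + 1463 \cdot \frac{1}{2273}}{2} = - \frac{\frac{41}{6089} + \frac{1463}{2273}}{2} = \left(- \frac{1}{2}\right) \frac{9001400}{13840297} = - \frac{4500700}{13840297} \approx -0.32519$)
$c - G = 1525 - - \frac{4500700}{13840297} = 1525 + \frac{4500700}{13840297} = \frac{21110953625}{13840297}$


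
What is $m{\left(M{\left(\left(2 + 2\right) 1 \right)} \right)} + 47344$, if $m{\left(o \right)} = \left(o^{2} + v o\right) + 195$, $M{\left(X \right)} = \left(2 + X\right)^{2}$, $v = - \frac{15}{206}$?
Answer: $\frac{5029735}{103} \approx 48832.0$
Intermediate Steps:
$v = - \frac{15}{206}$ ($v = \left(-15\right) \frac{1}{206} = - \frac{15}{206} \approx -0.072816$)
$m{\left(o \right)} = 195 + o^{2} - \frac{15 o}{206}$ ($m{\left(o \right)} = \left(o^{2} - \frac{15 o}{206}\right) + 195 = 195 + o^{2} - \frac{15 o}{206}$)
$m{\left(M{\left(\left(2 + 2\right) 1 \right)} \right)} + 47344 = \left(195 + \left(\left(2 + \left(2 + 2\right) 1\right)^{2}\right)^{2} - \frac{15 \left(2 + \left(2 + 2\right) 1\right)^{2}}{206}\right) + 47344 = \left(195 + \left(\left(2 + 4 \cdot 1\right)^{2}\right)^{2} - \frac{15 \left(2 + 4 \cdot 1\right)^{2}}{206}\right) + 47344 = \left(195 + \left(\left(2 + 4\right)^{2}\right)^{2} - \frac{15 \left(2 + 4\right)^{2}}{206}\right) + 47344 = \left(195 + \left(6^{2}\right)^{2} - \frac{15 \cdot 6^{2}}{206}\right) + 47344 = \left(195 + 36^{2} - \frac{270}{103}\right) + 47344 = \left(195 + 1296 - \frac{270}{103}\right) + 47344 = \frac{153303}{103} + 47344 = \frac{5029735}{103}$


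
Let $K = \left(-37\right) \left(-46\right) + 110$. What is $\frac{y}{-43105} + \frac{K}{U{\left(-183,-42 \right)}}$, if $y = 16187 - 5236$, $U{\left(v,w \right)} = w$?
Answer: $- \frac{56199}{1295} \approx -43.397$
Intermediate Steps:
$y = 10951$ ($y = 16187 - 5236 = 10951$)
$K = 1812$ ($K = 1702 + 110 = 1812$)
$\frac{y}{-43105} + \frac{K}{U{\left(-183,-42 \right)}} = \frac{10951}{-43105} + \frac{1812}{-42} = 10951 \left(- \frac{1}{43105}\right) + 1812 \left(- \frac{1}{42}\right) = - \frac{47}{185} - \frac{302}{7} = - \frac{56199}{1295}$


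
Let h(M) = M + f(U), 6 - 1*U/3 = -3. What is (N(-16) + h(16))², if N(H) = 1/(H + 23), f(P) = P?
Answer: 91204/49 ≈ 1861.3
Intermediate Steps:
U = 27 (U = 18 - 3*(-3) = 18 + 9 = 27)
N(H) = 1/(23 + H)
h(M) = 27 + M (h(M) = M + 27 = 27 + M)
(N(-16) + h(16))² = (1/(23 - 16) + (27 + 16))² = (1/7 + 43)² = (⅐ + 43)² = (302/7)² = 91204/49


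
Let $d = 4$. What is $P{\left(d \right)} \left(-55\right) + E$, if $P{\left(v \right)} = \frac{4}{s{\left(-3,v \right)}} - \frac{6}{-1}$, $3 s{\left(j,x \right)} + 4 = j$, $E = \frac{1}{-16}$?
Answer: $- \frac{26407}{112} \approx -235.78$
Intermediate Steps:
$E = - \frac{1}{16} \approx -0.0625$
$s{\left(j,x \right)} = - \frac{4}{3} + \frac{j}{3}$
$P{\left(v \right)} = \frac{30}{7}$ ($P{\left(v \right)} = \frac{4}{- \frac{4}{3} + \frac{1}{3} \left(-3\right)} - \frac{6}{-1} = \frac{4}{- \frac{4}{3} - 1} - -6 = \frac{4}{- \frac{7}{3}} + 6 = 4 \left(- \frac{3}{7}\right) + 6 = - \frac{12}{7} + 6 = \frac{30}{7}$)
$P{\left(d \right)} \left(-55\right) + E = \frac{30}{7} \left(-55\right) - \frac{1}{16} = - \frac{1650}{7} - \frac{1}{16} = - \frac{26407}{112}$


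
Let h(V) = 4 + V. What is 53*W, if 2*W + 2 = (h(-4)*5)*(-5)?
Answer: -53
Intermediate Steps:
W = -1 (W = -1 + (((4 - 4)*5)*(-5))/2 = -1 + ((0*5)*(-5))/2 = -1 + (0*(-5))/2 = -1 + (½)*0 = -1 + 0 = -1)
53*W = 53*(-1) = -53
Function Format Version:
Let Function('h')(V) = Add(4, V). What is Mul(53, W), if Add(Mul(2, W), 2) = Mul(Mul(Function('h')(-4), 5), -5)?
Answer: -53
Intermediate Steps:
W = -1 (W = Add(-1, Mul(Rational(1, 2), Mul(Mul(Add(4, -4), 5), -5))) = Add(-1, Mul(Rational(1, 2), Mul(Mul(0, 5), -5))) = Add(-1, Mul(Rational(1, 2), Mul(0, -5))) = Add(-1, Mul(Rational(1, 2), 0)) = Add(-1, 0) = -1)
Mul(53, W) = Mul(53, -1) = -53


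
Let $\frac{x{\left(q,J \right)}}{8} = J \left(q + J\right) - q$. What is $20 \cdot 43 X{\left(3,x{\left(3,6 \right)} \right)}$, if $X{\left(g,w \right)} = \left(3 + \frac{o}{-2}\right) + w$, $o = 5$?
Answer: $351310$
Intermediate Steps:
$x{\left(q,J \right)} = - 8 q + 8 J \left(J + q\right)$ ($x{\left(q,J \right)} = 8 \left(J \left(q + J\right) - q\right) = 8 \left(J \left(J + q\right) - q\right) = 8 \left(- q + J \left(J + q\right)\right) = - 8 q + 8 J \left(J + q\right)$)
$X{\left(g,w \right)} = \frac{1}{2} + w$ ($X{\left(g,w \right)} = \left(3 + \frac{5}{-2}\right) + w = \left(3 + 5 \left(- \frac{1}{2}\right)\right) + w = \left(3 - \frac{5}{2}\right) + w = \frac{1}{2} + w$)
$20 \cdot 43 X{\left(3,x{\left(3,6 \right)} \right)} = 20 \cdot 43 \left(\frac{1}{2} + \left(\left(-8\right) 3 + 8 \cdot 6^{2} + 8 \cdot 6 \cdot 3\right)\right) = 860 \left(\frac{1}{2} + \left(-24 + 8 \cdot 36 + 144\right)\right) = 860 \left(\frac{1}{2} + \left(-24 + 288 + 144\right)\right) = 860 \left(\frac{1}{2} + 408\right) = 860 \cdot \frac{817}{2} = 351310$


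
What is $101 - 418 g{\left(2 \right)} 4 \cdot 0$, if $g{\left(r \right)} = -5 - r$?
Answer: $101$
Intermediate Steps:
$101 - 418 g{\left(2 \right)} 4 \cdot 0 = 101 - 418 \left(-5 - 2\right) 4 \cdot 0 = 101 - 418 \left(-7\right) 4 \cdot 0 = 101 - 418 \left(\left(-28\right) 0\right) = 101 - 0 = 101 + 0 = 101$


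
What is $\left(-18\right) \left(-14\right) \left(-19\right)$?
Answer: $-4788$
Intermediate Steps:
$\left(-18\right) \left(-14\right) \left(-19\right) = 252 \left(-19\right) = -4788$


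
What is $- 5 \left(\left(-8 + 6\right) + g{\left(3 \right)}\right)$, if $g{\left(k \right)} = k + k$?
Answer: $-20$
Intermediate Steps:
$g{\left(k \right)} = 2 k$
$- 5 \left(\left(-8 + 6\right) + g{\left(3 \right)}\right) = - 5 \left(\left(-8 + 6\right) + 2 \cdot 3\right) = - 5 \left(-2 + 6\right) = \left(-5\right) 4 = -20$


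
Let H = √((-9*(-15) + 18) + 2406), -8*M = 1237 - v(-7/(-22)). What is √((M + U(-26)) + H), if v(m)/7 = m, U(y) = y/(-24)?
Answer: √(-2670459 + 17424*√2559)/132 ≈ 10.133*I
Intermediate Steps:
U(y) = -y/24 (U(y) = y*(-1/24) = -y/24)
v(m) = 7*m
M = -27165/176 (M = -(1237 - 7*(-7/(-22)))/8 = -(1237 - 7*(-7*(-1/22)))/8 = -(1237 - 7*7/22)/8 = -(1237 - 1*49/22)/8 = -(1237 - 49/22)/8 = -⅛*27165/22 = -27165/176 ≈ -154.35)
H = √2559 (H = √((135 + 18) + 2406) = √(153 + 2406) = √2559 ≈ 50.587)
√((M + U(-26)) + H) = √((-27165/176 - 1/24*(-26)) + √2559) = √((-27165/176 + 13/12) + √2559) = √(-80923/528 + √2559)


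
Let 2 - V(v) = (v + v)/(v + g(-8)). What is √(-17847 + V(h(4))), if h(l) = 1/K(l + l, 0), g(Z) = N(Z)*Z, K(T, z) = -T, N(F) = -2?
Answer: I*√287821751/127 ≈ 133.59*I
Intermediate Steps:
g(Z) = -2*Z
h(l) = -1/(2*l) (h(l) = 1/(-(l + l)) = 1/(-2*l) = -1/(2*l))
V(v) = 2 - 2*v/(16 + v) (V(v) = 2 - (v + v)/(v - 2*(-8)) = 2 - 2*v/(v + 16) = 2 - 2*v/(16 + v))
√(-17847 + V(h(4))) = √(-17847 + 32/(16 - ½/4)) = √(-17847 + 32/(16 - ½*¼)) = √(-17847 + 32/(16 - ⅛)) = √(-17847 + 32/(127/8)) = √(-17847 + 32*(8/127)) = √(-17847 + 256/127) = √(-2266313/127) = I*√287821751/127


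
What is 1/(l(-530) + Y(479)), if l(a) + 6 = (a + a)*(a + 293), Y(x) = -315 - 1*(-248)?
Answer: 1/251147 ≈ 3.9817e-6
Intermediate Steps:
Y(x) = -67 (Y(x) = -315 + 248 = -67)
l(a) = -6 + 2*a*(293 + a) (l(a) = -6 + (a + a)*(a + 293) = -6 + (2*a)*(293 + a) = -6 + 2*a*(293 + a))
1/(l(-530) + Y(479)) = 1/((-6 + 2*(-530)**2 + 586*(-530)) - 67) = 1/((-6 + 2*280900 - 310580) - 67) = 1/((-6 + 561800 - 310580) - 67) = 1/(251214 - 67) = 1/251147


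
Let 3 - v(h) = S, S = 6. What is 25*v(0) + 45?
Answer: -30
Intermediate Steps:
v(h) = -3 (v(h) = 3 - 1*6 = 3 - 6 = -3)
25*v(0) + 45 = 25*(-3) + 45 = -75 + 45 = -30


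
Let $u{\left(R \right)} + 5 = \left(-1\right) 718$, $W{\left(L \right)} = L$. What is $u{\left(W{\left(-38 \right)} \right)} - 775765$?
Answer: $-776488$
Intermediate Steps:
$u{\left(R \right)} = -723$ ($u{\left(R \right)} = -5 - 718 = -723$)
$u{\left(W{\left(-38 \right)} \right)} - 775765 = -723 - 775765 = -776488$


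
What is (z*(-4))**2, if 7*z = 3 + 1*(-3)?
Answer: 0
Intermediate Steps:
z = 0 (z = (3 + 1*(-3))/7 = (3 - 3)/7 = (1/7)*0 = 0)
(z*(-4))**2 = (0*(-4))**2 = 0**2 = 0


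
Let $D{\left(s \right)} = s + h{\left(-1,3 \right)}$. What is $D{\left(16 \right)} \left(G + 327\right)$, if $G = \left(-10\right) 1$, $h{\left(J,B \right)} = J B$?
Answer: $4121$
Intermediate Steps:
$h{\left(J,B \right)} = B J$
$D{\left(s \right)} = -3 + s$ ($D{\left(s \right)} = s + 3 \left(-1\right) = s - 3 = -3 + s$)
$G = -10$
$D{\left(16 \right)} \left(G + 327\right) = \left(-3 + 16\right) \left(-10 + 327\right) = 13 \cdot 317 = 4121$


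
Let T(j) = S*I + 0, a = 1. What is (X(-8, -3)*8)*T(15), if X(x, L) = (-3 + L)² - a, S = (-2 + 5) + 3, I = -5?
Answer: -8400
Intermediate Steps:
S = 6 (S = 3 + 3 = 6)
T(j) = -30 (T(j) = 6*(-5) + 0 = -30 + 0 = -30)
X(x, L) = -1 + (-3 + L)² (X(x, L) = (-3 + L)² - 1*1 = (-3 + L)² - 1 = -1 + (-3 + L)²)
(X(-8, -3)*8)*T(15) = ((-1 + (-3 - 3)²)*8)*(-30) = ((-1 + (-6)²)*8)*(-30) = ((-1 + 36)*8)*(-30) = (35*8)*(-30) = 280*(-30) = -8400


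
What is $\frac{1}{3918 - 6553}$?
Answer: $- \frac{1}{2635} \approx -0.00037951$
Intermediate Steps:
$\frac{1}{3918 - 6553} = \frac{1}{-2635} = - \frac{1}{2635}$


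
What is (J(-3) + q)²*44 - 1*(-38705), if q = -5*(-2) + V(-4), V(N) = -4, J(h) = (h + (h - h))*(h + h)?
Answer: 64049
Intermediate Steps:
J(h) = 2*h² (J(h) = (h + 0)*(2*h) = h*(2*h) = 2*h²)
q = 6 (q = -5*(-2) - 4 = 10 - 4 = 6)
(J(-3) + q)²*44 - 1*(-38705) = (2*(-3)² + 6)²*44 - 1*(-38705) = (2*9 + 6)²*44 + 38705 = (18 + 6)²*44 + 38705 = 24²*44 + 38705 = 576*44 + 38705 = 25344 + 38705 = 64049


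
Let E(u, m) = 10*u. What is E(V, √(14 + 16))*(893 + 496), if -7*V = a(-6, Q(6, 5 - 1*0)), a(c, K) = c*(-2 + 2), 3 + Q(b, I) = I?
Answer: 0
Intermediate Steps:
Q(b, I) = -3 + I
a(c, K) = 0 (a(c, K) = c*0 = 0)
V = 0 (V = -⅐*0 = 0)
E(V, √(14 + 16))*(893 + 496) = (10*0)*(893 + 496) = 0*1389 = 0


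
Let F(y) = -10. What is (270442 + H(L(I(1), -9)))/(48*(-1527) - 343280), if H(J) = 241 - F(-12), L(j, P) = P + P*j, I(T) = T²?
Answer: -270693/416576 ≈ -0.64981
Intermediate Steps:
H(J) = 251 (H(J) = 241 - 1*(-10) = 241 + 10 = 251)
(270442 + H(L(I(1), -9)))/(48*(-1527) - 343280) = (270442 + 251)/(48*(-1527) - 343280) = 270693/(-73296 - 343280) = 270693/(-416576) = 270693*(-1/416576) = -270693/416576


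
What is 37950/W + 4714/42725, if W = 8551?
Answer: 1661723164/365341475 ≈ 4.5484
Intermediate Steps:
37950/W + 4714/42725 = 37950/8551 + 4714/42725 = 1661723164/365341475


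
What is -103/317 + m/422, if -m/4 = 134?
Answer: -106689/66887 ≈ -1.5951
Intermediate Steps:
m = -536 (m = -4*134 = -536)
-103/317 + m/422 = -103/317 - 536/422 = -103*1/317 - 536*1/422 = -103/317 - 268/211 = -106689/66887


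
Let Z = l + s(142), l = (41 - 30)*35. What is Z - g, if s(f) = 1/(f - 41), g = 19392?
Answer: -1919706/101 ≈ -19007.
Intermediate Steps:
s(f) = 1/(-41 + f)
l = 385 (l = 11*35 = 385)
Z = 38886/101 (Z = 385 + 1/(-41 + 142) = 385 + 1/101 = 38886/101 ≈ 385.01)
Z - g = 38886/101 - 1*19392 = 38886/101 - 19392 = -1919706/101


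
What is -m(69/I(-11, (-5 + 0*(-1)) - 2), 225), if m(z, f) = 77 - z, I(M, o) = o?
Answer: -608/7 ≈ -86.857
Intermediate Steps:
-m(69/I(-11, (-5 + 0*(-1)) - 2), 225) = -(77 - 69/((-5 + 0*(-1)) - 2)) = -(77 - 69/((-5 + 0) - 2)) = -(77 - 69/(-5 - 2)) = -(77 - 69/(-7)) = -(77 - 69*(-1)/7) = -(77 - 1*(-69/7)) = -(77 + 69/7) = -1*608/7 = -608/7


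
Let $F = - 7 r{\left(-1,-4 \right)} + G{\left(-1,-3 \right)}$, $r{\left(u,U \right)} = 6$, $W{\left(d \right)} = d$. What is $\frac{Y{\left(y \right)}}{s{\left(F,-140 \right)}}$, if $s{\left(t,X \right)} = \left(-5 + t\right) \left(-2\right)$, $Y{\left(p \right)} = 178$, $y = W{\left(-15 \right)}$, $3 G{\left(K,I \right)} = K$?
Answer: $\frac{267}{142} \approx 1.8803$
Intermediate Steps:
$G{\left(K,I \right)} = \frac{K}{3}$
$y = -15$
$F = - \frac{127}{3}$ ($F = \left(-7\right) 6 + \frac{1}{3} \left(-1\right) = -42 - \frac{1}{3} = - \frac{127}{3} \approx -42.333$)
$s{\left(t,X \right)} = 10 - 2 t$
$\frac{Y{\left(y \right)}}{s{\left(F,-140 \right)}} = \frac{178}{10 - - \frac{254}{3}} = \frac{178}{10 + \frac{254}{3}} = \frac{178}{\frac{284}{3}} = 178 \cdot \frac{3}{284} = \frac{267}{142}$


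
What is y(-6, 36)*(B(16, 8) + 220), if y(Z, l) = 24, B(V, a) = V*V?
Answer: 11424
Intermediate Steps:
B(V, a) = V**2
y(-6, 36)*(B(16, 8) + 220) = 24*(16**2 + 220) = 24*(256 + 220) = 24*476 = 11424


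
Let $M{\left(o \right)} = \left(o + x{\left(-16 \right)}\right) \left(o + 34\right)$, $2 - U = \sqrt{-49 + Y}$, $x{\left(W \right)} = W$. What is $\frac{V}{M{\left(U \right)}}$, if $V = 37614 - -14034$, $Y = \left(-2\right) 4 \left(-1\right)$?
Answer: $\frac{51648 i}{- 545 i + 22 \sqrt{41}} \approx -88.832 + 22.961 i$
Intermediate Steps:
$Y = 8$ ($Y = \left(-8\right) \left(-1\right) = 8$)
$U = 2 - i \sqrt{41}$ ($U = 2 - \sqrt{-49 + 8} = 2 - \sqrt{-41} = 2 - i \sqrt{41} \approx 2.0 - 6.4031 i$)
$M{\left(o \right)} = \left(-16 + o\right) \left(34 + o\right)$ ($M{\left(o \right)} = \left(o - 16\right) \left(o + 34\right) = \left(-16 + o\right) \left(34 + o\right)$)
$V = 51648$ ($V = 37614 + 14034 = 51648$)
$\frac{V}{M{\left(U \right)}} = \frac{51648}{-544 + \left(2 - i \sqrt{41}\right)^{2} + 18 \left(2 - i \sqrt{41}\right)} = \frac{51648}{-544 + \left(2 - i \sqrt{41}\right)^{2} + \left(36 - 18 i \sqrt{41}\right)} = \frac{51648}{-508 + \left(2 - i \sqrt{41}\right)^{2} - 18 i \sqrt{41}}$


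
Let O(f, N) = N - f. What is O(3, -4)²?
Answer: 49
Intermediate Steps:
O(3, -4)² = (-4 - 1*3)² = (-4 - 3)² = (-7)² = 49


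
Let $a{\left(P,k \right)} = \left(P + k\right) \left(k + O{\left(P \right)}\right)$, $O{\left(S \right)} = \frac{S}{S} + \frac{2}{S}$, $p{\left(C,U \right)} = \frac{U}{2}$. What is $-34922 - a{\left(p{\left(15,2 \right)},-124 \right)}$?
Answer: $-49805$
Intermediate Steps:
$p{\left(C,U \right)} = \frac{U}{2}$ ($p{\left(C,U \right)} = U \frac{1}{2} = \frac{U}{2}$)
$O{\left(S \right)} = 1 + \frac{2}{S}$
$a{\left(P,k \right)} = \left(P + k\right) \left(k + \frac{2 + P}{P}\right)$
$-34922 - a{\left(p{\left(15,2 \right)},-124 \right)} = -34922 - \left(2 + \frac{1}{2} \cdot 2 - 124 + \left(-124\right)^{2} + \frac{1}{2} \cdot 2 \left(-124\right) + 2 \left(-124\right) \frac{1}{\frac{1}{2} \cdot 2}\right) = -34922 - \left(2 + 1 - 124 + 15376 + 1 \left(-124\right) + 2 \left(-124\right) 1^{-1}\right) = -34922 - \left(2 + 1 - 124 + 15376 - 124 + 2 \left(-124\right) 1\right) = -34922 - \left(2 + 1 - 124 + 15376 - 124 - 248\right) = -34922 - 14883 = -49805$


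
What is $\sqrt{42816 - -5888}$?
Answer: $8 \sqrt{761} \approx 220.69$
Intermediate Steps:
$\sqrt{42816 - -5888} = \sqrt{42816 + \left(5952 - 64\right)} = \sqrt{42816 + 5888} = \sqrt{48704} = 8 \sqrt{761}$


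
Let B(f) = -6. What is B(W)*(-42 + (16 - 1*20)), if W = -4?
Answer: 276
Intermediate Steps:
B(W)*(-42 + (16 - 1*20)) = -6*(-42 + (16 - 1*20)) = -6*(-42 + (16 - 20)) = -6*(-42 - 4) = -6*(-46) = 276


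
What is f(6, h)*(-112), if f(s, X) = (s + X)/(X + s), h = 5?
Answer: -112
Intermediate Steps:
f(s, X) = 1 (f(s, X) = (X + s)/(X + s) = 1)
f(6, h)*(-112) = 1*(-112) = -112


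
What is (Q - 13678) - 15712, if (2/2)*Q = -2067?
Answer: -31457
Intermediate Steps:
Q = -2067
(Q - 13678) - 15712 = (-2067 - 13678) - 15712 = -15745 - 15712 = -31457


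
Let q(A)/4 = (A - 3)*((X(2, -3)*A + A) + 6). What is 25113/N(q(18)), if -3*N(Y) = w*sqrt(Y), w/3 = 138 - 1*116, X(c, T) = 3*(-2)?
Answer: 761*I*sqrt(35)/280 ≈ 16.079*I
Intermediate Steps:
X(c, T) = -6
w = 66 (w = 3*(138 - 1*116) = 3*(138 - 116) = 3*22 = 66)
q(A) = 4*(-3 + A)*(6 - 5*A) (q(A) = 4*((A - 3)*((-6*A + A) + 6)) = 4*((-3 + A)*(-5*A + 6)) = 4*((-3 + A)*(6 - 5*A)) = 4*(-3 + A)*(6 - 5*A))
N(Y) = -22*sqrt(Y)
25113/N(q(18)) = 25113/((-22*sqrt(-72 - 20*18**2 + 84*18))) = 25113/((-22*sqrt(-72 - 20*324 + 1512))) = 25113/((-22*sqrt(-72 - 6480 + 1512))) = 25113/((-264*I*sqrt(35))) = 25113*(I*sqrt(35)/9240) = 761*I*sqrt(35)/280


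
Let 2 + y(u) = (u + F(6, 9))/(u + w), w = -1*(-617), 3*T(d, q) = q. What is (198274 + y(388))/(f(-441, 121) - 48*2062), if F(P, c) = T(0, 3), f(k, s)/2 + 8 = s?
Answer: -199263749/99243750 ≈ -2.0078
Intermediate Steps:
f(k, s) = -16 + 2*s
T(d, q) = q/3
F(P, c) = 1 (F(P, c) = (⅓)*3 = 1)
w = 617
y(u) = -2 + (1 + u)/(617 + u) (y(u) = -2 + (u + 1)/(u + 617) = -2 + (1 + u)/(617 + u))
(198274 + y(388))/(f(-441, 121) - 48*2062) = (198274 + (-1233 - 1*388)/(617 + 388))/((-16 + 2*121) - 48*2062) = (198274 + (-1233 - 388)/1005)/((-16 + 242) - 98976) = (198274 + (1/1005)*(-1621))/(226 - 98976) = (198274 - 1621/1005)/(-98750) = (199263749/1005)*(-1/98750) = -199263749/99243750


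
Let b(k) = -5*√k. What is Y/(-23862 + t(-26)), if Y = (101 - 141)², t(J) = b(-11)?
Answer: -38179200/569395319 + 8000*I*√11/569395319 ≈ -0.067052 + 4.6599e-5*I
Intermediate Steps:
t(J) = -5*I*√11
Y = 1600 (Y = (-40)² = 1600)
Y/(-23862 + t(-26)) = 1600/(-23862 - 5*I*√11)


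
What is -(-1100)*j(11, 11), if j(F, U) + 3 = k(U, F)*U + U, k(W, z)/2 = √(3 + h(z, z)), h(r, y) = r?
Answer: 8800 + 24200*√14 ≈ 99348.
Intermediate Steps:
k(W, z) = 2*√(3 + z)
j(F, U) = -3 + U + 2*U*√(3 + F) (j(F, U) = -3 + ((2*√(3 + F))*U + U) = -3 + (2*U*√(3 + F) + U) = -3 + (U + 2*U*√(3 + F)) = -3 + U + 2*U*√(3 + F))
-(-1100)*j(11, 11) = -(-1100)*(-3 + 11 + 2*11*√(3 + 11)) = -(-1100)*(-3 + 11 + 2*11*√14) = -(-1100)*(-3 + 11 + 22*√14) = -(-1100)*(8 + 22*√14) = -1100*(-8 - 22*√14) = 8800 + 24200*√14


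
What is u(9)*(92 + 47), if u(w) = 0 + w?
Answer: 1251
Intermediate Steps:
u(w) = w
u(9)*(92 + 47) = 9*(92 + 47) = 9*139 = 1251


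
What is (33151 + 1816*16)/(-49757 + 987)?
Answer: -62207/48770 ≈ -1.2755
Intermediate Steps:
(33151 + 1816*16)/(-49757 + 987) = (33151 + 29056)/(-48770) = 62207*(-1/48770) = -62207/48770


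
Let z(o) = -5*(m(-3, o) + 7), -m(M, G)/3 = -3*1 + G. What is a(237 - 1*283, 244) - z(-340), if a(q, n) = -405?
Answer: 4775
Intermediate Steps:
m(M, G) = 9 - 3*G (m(M, G) = -3*(-3*1 + G) = -3*(-3 + G) = 9 - 3*G)
z(o) = -80 + 15*o (z(o) = -5*((9 - 3*o) + 7) = -5*(16 - 3*o) = -80 + 15*o)
a(237 - 1*283, 244) - z(-340) = -405 - (-80 + 15*(-340)) = -405 - (-80 - 5100) = -405 - 1*(-5180) = -405 + 5180 = 4775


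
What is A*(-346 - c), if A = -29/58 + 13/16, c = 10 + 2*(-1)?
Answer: -885/8 ≈ -110.63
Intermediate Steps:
c = 8 (c = 10 - 2 = 8)
A = 5/16 (A = -29*1/58 + 13*(1/16) = -½ + 13/16 = 5/16 ≈ 0.31250)
A*(-346 - c) = 5*(-346 - 1*8)/16 = 5*(-346 - 8)/16 = (5/16)*(-354) = -885/8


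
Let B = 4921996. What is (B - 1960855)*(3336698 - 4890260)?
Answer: -4600316134242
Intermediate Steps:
(B - 1960855)*(3336698 - 4890260) = (4921996 - 1960855)*(3336698 - 4890260) = 2961141*(-1553562) = -4600316134242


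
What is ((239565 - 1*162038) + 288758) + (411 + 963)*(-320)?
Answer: -73395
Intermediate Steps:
((239565 - 1*162038) + 288758) + (411 + 963)*(-320) = ((239565 - 162038) + 288758) + 1374*(-320) = (77527 + 288758) - 439680 = 366285 - 439680 = -73395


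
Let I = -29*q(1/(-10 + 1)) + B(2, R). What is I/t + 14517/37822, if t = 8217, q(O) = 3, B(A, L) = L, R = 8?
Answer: 116298251/310783374 ≈ 0.37421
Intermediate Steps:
I = -79 (I = -29*3 + 8 = -87 + 8 = -79)
I/t + 14517/37822 = -79/8217 + 14517/37822 = 116298251/310783374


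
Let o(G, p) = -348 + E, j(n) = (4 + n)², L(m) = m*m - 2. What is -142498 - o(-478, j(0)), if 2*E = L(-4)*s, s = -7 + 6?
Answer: -142143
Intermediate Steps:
s = -1
L(m) = -2 + m² (L(m) = m² - 2 = -2 + m²)
E = -7 (E = ((-2 + (-4)²)*(-1))/2 = ((-2 + 16)*(-1))/2 = (14*(-1))/2 = (½)*(-14) = -7)
o(G, p) = -355 (o(G, p) = -348 - 7 = -355)
-142498 - o(-478, j(0)) = -142498 - 1*(-355) = -142498 + 355 = -142143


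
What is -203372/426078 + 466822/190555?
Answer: 80074516328/40595646645 ≈ 1.9725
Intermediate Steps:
-203372/426078 + 466822/190555 = -203372*1/426078 + 466822*(1/190555) = -101686/213039 + 466822/190555 = 80074516328/40595646645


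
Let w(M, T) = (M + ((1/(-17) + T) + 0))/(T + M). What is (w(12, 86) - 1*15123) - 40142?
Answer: -92069825/1666 ≈ -55264.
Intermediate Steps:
w(M, T) = (-1/17 + M + T)/(M + T) (w(M, T) = (M + ((-1/17 + T) + 0))/(M + T) = (M + (-1/17 + T))/(M + T) = (-1/17 + M + T)/(M + T))
(w(12, 86) - 1*15123) - 40142 = ((-1/17 + 12 + 86)/(12 + 86) - 1*15123) - 40142 = ((1665/17)/98 - 15123) - 40142 = ((1/98)*(1665/17) - 15123) - 40142 = (1665/1666 - 15123) - 40142 = -25193253/1666 - 40142 = -92069825/1666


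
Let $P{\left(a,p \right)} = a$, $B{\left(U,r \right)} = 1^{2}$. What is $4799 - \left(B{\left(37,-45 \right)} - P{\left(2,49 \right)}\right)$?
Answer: $4800$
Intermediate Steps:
$B{\left(U,r \right)} = 1$
$4799 - \left(B{\left(37,-45 \right)} - P{\left(2,49 \right)}\right) = 4799 - \left(1 - 2\right) = 4799 - -1 = 4799 + 1 = 4800$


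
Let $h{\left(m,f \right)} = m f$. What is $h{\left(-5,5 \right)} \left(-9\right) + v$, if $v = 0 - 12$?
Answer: $213$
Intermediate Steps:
$v = -12$ ($v = 0 - 12 = -12$)
$h{\left(m,f \right)} = f m$
$h{\left(-5,5 \right)} \left(-9\right) + v = 5 \left(-5\right) \left(-9\right) - 12 = \left(-25\right) \left(-9\right) - 12 = 225 - 12 = 213$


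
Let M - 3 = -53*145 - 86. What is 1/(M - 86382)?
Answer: -1/94150 ≈ -1.0621e-5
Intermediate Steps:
M = -7768 (M = 3 + (-53*145 - 86) = 3 + (-7685 - 86) = 3 - 7771 = -7768)
1/(M - 86382) = 1/(-7768 - 86382) = 1/(-94150) = -1/94150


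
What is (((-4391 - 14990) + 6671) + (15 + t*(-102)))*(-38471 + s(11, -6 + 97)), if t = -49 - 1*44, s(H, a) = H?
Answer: 123418140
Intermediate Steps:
t = -93 (t = -49 - 44 = -93)
(((-4391 - 14990) + 6671) + (15 + t*(-102)))*(-38471 + s(11, -6 + 97)) = (((-4391 - 14990) + 6671) + (15 - 93*(-102)))*(-38471 + 11) = ((-19381 + 6671) + (15 + 9486))*(-38460) = (-12710 + 9501)*(-38460) = -3209*(-38460) = 123418140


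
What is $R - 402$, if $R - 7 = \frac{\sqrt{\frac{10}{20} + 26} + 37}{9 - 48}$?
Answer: $- \frac{15442}{39} - \frac{\sqrt{106}}{78} \approx -396.08$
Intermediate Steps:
$R = \frac{236}{39} - \frac{\sqrt{106}}{78}$ ($R = 7 + \frac{\sqrt{\frac{10}{20} + 26} + 37}{9 - 48} = 7 + \frac{\sqrt{10 \cdot \frac{1}{20} + 26} + 37}{-39} = 7 + \left(\sqrt{\frac{1}{2} + 26} + 37\right) \left(- \frac{1}{39}\right) = 7 + \left(\sqrt{\frac{53}{2}} + 37\right) \left(- \frac{1}{39}\right) = 7 + \left(\frac{\sqrt{106}}{2} + 37\right) \left(- \frac{1}{39}\right) = 7 + \left(37 + \frac{\sqrt{106}}{2}\right) \left(- \frac{1}{39}\right) = 7 - \left(\frac{37}{39} + \frac{\sqrt{106}}{78}\right) = \frac{236}{39} - \frac{\sqrt{106}}{78} \approx 5.9193$)
$R - 402 = \left(\frac{236}{39} - \frac{\sqrt{106}}{78}\right) - 402 = - \frac{15442}{39} - \frac{\sqrt{106}}{78}$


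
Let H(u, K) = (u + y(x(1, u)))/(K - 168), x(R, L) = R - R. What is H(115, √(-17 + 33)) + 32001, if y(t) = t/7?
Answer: 5248049/164 ≈ 32000.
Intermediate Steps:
x(R, L) = 0
y(t) = t/7 (y(t) = t*(⅐) = t/7)
H(u, K) = u/(-168 + K) (H(u, K) = (u + (⅐)*0)/(K - 168) = (u + 0)/(-168 + K) = u/(-168 + K))
H(115, √(-17 + 33)) + 32001 = 115/(-168 + √(-17 + 33)) + 32001 = 115/(-168 + √16) + 32001 = 115/(-168 + 4) + 32001 = 115/(-164) + 32001 = 115*(-1/164) + 32001 = -115/164 + 32001 = 5248049/164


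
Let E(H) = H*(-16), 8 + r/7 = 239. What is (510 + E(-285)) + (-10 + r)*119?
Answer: 196303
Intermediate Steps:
r = 1617 (r = -56 + 7*239 = -56 + 1673 = 1617)
E(H) = -16*H
(510 + E(-285)) + (-10 + r)*119 = (510 - 16*(-285)) + (-10 + 1617)*119 = (510 + 4560) + 1607*119 = 5070 + 191233 = 196303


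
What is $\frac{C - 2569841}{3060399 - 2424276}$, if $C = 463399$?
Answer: $- \frac{2106442}{636123} \approx -3.3114$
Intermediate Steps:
$\frac{C - 2569841}{3060399 - 2424276} = \frac{463399 - 2569841}{3060399 - 2424276} = - \frac{2106442}{636123}$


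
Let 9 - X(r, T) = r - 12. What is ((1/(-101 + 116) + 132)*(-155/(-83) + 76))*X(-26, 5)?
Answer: 601750541/1245 ≈ 4.8333e+5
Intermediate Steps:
X(r, T) = 21 - r (X(r, T) = 9 - (r - 12) = 9 - (-12 + r) = 9 + (12 - r) = 21 - r)
((1/(-101 + 116) + 132)*(-155/(-83) + 76))*X(-26, 5) = ((1/(-101 + 116) + 132)*(-155/(-83) + 76))*(21 - 1*(-26)) = ((1/15 + 132)*(-155*(-1/83) + 76))*(21 + 26) = ((1/15 + 132)*(155/83 + 76))*47 = ((1981/15)*(6463/83))*47 = (12803203/1245)*47 = 601750541/1245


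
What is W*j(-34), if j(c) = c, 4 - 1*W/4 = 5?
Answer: 136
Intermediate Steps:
W = -4 (W = 16 - 4*5 = 16 - 20 = -4)
W*j(-34) = -4*(-34) = 136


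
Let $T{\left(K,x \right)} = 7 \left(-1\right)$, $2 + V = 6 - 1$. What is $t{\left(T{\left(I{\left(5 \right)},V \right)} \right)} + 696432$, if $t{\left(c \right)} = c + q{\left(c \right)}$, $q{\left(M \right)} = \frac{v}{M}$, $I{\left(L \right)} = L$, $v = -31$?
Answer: $\frac{4875006}{7} \approx 6.9643 \cdot 10^{5}$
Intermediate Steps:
$V = 3$ ($V = -2 + \left(6 - 1\right) = -2 + 5 = 3$)
$T{\left(K,x \right)} = -7$
$q{\left(M \right)} = - \frac{31}{M}$
$t{\left(c \right)} = c - \frac{31}{c}$
$t{\left(T{\left(I{\left(5 \right)},V \right)} \right)} + 696432 = \left(-7 - \frac{31}{-7}\right) + 696432 = \left(-7 - - \frac{31}{7}\right) + 696432 = \left(-7 + \frac{31}{7}\right) + 696432 = - \frac{18}{7} + 696432 = \frac{4875006}{7}$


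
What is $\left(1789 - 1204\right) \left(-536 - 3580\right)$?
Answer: $-2407860$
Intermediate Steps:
$\left(1789 - 1204\right) \left(-536 - 3580\right) = 585 \left(-4116\right) = -2407860$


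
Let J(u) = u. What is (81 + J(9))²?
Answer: 8100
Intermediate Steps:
(81 + J(9))² = (81 + 9)² = 90² = 8100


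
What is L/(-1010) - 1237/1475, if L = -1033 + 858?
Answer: -198249/297950 ≈ -0.66538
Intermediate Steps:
L = -175
L/(-1010) - 1237/1475 = -175/(-1010) - 1237/1475 = -175*(-1/1010) - 1237*1/1475 = 35/202 - 1237/1475 = -198249/297950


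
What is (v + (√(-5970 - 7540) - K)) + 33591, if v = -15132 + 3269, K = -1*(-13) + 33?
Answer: 21682 + I*√13510 ≈ 21682.0 + 116.23*I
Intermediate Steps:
K = 46 (K = 13 + 33 = 46)
v = -11863
(v + (√(-5970 - 7540) - K)) + 33591 = (-11863 + (√(-5970 - 7540) - 1*46)) + 33591 = (-11863 + (√(-13510) - 46)) + 33591 = (-11863 + (I*√13510 - 46)) + 33591 = (-11863 + (-46 + I*√13510)) + 33591 = (-11909 + I*√13510) + 33591 = 21682 + I*√13510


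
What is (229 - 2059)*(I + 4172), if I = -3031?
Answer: -2088030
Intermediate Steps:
(229 - 2059)*(I + 4172) = (229 - 2059)*(-3031 + 4172) = -1830*1141 = -2088030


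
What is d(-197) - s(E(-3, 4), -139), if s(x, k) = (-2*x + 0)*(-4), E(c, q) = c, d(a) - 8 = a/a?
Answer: 33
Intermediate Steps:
d(a) = 9 (d(a) = 8 + a/a = 8 + 1 = 9)
s(x, k) = 8*x (s(x, k) = -2*x*(-4) = 8*x)
d(-197) - s(E(-3, 4), -139) = 9 - 8*(-3) = 9 - 1*(-24) = 9 + 24 = 33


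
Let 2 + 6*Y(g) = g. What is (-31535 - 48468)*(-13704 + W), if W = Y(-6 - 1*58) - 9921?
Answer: 1890950908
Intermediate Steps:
Y(g) = -1/3 + g/6
W = -9932 (W = (-1/3 + (-6 - 1*58)/6) - 9921 = (-1/3 + (-6 - 58)/6) - 9921 = (-1/3 + (1/6)*(-64)) - 9921 = (-1/3 - 32/3) - 9921 = -11 - 9921 = -9932)
(-31535 - 48468)*(-13704 + W) = (-31535 - 48468)*(-13704 - 9932) = -80003*(-23636) = 1890950908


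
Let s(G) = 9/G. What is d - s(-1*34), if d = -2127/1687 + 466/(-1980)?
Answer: -17482016/14196105 ≈ -1.2315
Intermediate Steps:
d = -2498801/1670130 (d = -2127*1/1687 + 466*(-1/1980) = -2127/1687 - 233/990 = -2498801/1670130 ≈ -1.4962)
d - s(-1*34) = -2498801/1670130 - 9/((-1*34)) = -2498801/1670130 - 9/(-34) = -2498801/1670130 - 9*(-1)/34 = -2498801/1670130 - 1*(-9/34) = -2498801/1670130 + 9/34 = -17482016/14196105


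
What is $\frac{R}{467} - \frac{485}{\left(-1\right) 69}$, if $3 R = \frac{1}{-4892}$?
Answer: $\frac{369337839}{52544972} \approx 7.029$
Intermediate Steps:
$R = - \frac{1}{14676}$ ($R = \frac{1}{3 \left(-4892\right)} = \frac{1}{3} \left(- \frac{1}{4892}\right) = - \frac{1}{14676} \approx -6.8138 \cdot 10^{-5}$)
$\frac{R}{467} - \frac{485}{\left(-1\right) 69} = - \frac{1}{14676 \cdot 467} - \frac{485}{\left(-1\right) 69} = \left(- \frac{1}{14676}\right) \frac{1}{467} - \frac{485}{-69} = - \frac{1}{6853692} - - \frac{485}{69} = - \frac{1}{6853692} + \frac{485}{69} = \frac{369337839}{52544972}$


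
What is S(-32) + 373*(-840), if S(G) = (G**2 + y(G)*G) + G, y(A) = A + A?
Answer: -310280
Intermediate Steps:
y(A) = 2*A
S(G) = G + 3*G**2 (S(G) = (G**2 + (2*G)*G) + G = (G**2 + 2*G**2) + G = 3*G**2 + G = G + 3*G**2)
S(-32) + 373*(-840) = -32*(1 + 3*(-32)) + 373*(-840) = -32*(1 - 96) - 313320 = -32*(-95) - 313320 = 3040 - 313320 = -310280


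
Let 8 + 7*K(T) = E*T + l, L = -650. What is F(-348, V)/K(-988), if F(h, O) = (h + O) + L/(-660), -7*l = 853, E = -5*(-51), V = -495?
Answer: 2723077/116456274 ≈ 0.023383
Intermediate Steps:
E = 255
l = -853/7 (l = -⅐*853 = -853/7 ≈ -121.86)
F(h, O) = 65/66 + O + h (F(h, O) = (h + O) - 650/(-660) = (O + h) - 650*(-1/660) = (O + h) + 65/66 = 65/66 + O + h)
K(T) = -909/49 + 255*T/7 (K(T) = -8/7 + (255*T - 853/7)/7 = -8/7 + (-853/7 + 255*T)/7 = -8/7 + (-853/49 + 255*T/7) = -909/49 + 255*T/7)
F(-348, V)/K(-988) = (65/66 - 495 - 348)/(-909/49 + (255/7)*(-988)) = -55573/(66*(-909/49 - 251940/7)) = -55573/(66*(-1764489/49)) = -55573/66*(-49/1764489) = 2723077/116456274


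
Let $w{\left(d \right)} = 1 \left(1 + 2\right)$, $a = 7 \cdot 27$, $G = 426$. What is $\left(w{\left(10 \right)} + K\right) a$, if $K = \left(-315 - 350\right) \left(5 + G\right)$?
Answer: $-54169668$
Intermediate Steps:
$K = -286615$ ($K = \left(-315 - 350\right) \left(5 + 426\right) = \left(-665\right) 431 = -286615$)
$a = 189$
$w{\left(d \right)} = 3$ ($w{\left(d \right)} = 1 \cdot 3 = 3$)
$\left(w{\left(10 \right)} + K\right) a = \left(3 - 286615\right) 189 = \left(-286612\right) 189 = -54169668$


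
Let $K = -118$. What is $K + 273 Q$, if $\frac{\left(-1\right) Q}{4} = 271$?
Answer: $-296050$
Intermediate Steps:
$Q = -1084$ ($Q = \left(-4\right) 271 = -1084$)
$K + 273 Q = -118 + 273 \left(-1084\right) = -118 - 295932 = -296050$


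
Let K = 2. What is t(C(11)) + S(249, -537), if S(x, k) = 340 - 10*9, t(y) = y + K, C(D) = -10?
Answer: 242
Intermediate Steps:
t(y) = 2 + y (t(y) = y + 2 = 2 + y)
S(x, k) = 250 (S(x, k) = 340 - 1*90 = 340 - 90 = 250)
t(C(11)) + S(249, -537) = (2 - 10) + 250 = -8 + 250 = 242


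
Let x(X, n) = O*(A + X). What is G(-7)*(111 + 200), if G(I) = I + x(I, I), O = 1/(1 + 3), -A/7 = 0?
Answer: -10885/4 ≈ -2721.3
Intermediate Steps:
A = 0 (A = -7*0 = 0)
O = 1/4 ≈ 0.25000
x(X, n) = X/4 (x(X, n) = (0 + X)/4 = X/4)
G(I) = 5*I/4 (G(I) = I + I/4 = 5*I/4)
G(-7)*(111 + 200) = ((5/4)*(-7))*(111 + 200) = -35/4*311 = -10885/4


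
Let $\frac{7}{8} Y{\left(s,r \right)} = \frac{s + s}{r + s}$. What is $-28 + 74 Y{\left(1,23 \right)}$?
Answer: $- \frac{440}{21} \approx -20.952$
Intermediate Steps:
$Y{\left(s,r \right)} = \frac{16 s}{7 \left(r + s\right)}$ ($Y{\left(s,r \right)} = \frac{8 \frac{s + s}{r + s}}{7} = \frac{8 \frac{2 s}{r + s}}{7} = \frac{16 s}{7 \left(r + s\right)}$)
$-28 + 74 Y{\left(1,23 \right)} = -28 + 74 \cdot \frac{16}{7} \cdot 1 \frac{1}{23 + 1} = -28 + 74 \cdot \frac{16}{7} \cdot 1 \cdot \frac{1}{24} = -28 + 74 \cdot \frac{2}{21} = -28 + \frac{148}{21} = - \frac{440}{21}$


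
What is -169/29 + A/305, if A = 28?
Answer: -50733/8845 ≈ -5.7358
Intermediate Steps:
-169/29 + A/305 = -169/29 + 28/305 = -50733/8845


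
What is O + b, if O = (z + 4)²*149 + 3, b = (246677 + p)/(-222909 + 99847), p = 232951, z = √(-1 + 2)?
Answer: 229147754/61531 ≈ 3724.1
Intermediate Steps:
z = 1 (z = √1 = 1)
b = -239814/61531 (b = (246677 + 232951)/(-222909 + 99847) = 479628/(-123062) = 479628*(-1/123062) = -239814/61531 ≈ -3.8974)
O = 3728 (O = (1 + 4)²*149 + 3 = 5²*149 + 3 = 25*149 + 3 = 3725 + 3 = 3728)
O + b = 3728 - 239814/61531 = 229147754/61531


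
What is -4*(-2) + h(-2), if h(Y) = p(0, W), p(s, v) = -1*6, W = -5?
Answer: 2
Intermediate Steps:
p(s, v) = -6
h(Y) = -6
-4*(-2) + h(-2) = -4*(-2) - 6 = 8 - 6 = 2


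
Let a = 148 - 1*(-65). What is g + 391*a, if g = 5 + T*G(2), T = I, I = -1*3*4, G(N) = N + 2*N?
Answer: 83216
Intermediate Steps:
G(N) = 3*N
I = -12 (I = -3*4 = -12)
T = -12
g = -67 (g = 5 - 36*2 = 5 - 12*6 = 5 - 72 = -67)
a = 213 (a = 148 + 65 = 213)
g + 391*a = -67 + 391*213 = -67 + 83283 = 83216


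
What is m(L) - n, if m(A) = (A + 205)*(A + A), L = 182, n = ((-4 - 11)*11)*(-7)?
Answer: 139713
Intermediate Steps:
n = 1155 (n = -15*11*(-7) = -165*(-7) = 1155)
m(A) = 2*A*(205 + A) (m(A) = (205 + A)*(2*A) = 2*A*(205 + A))
m(L) - n = 2*182*(205 + 182) - 1*1155 = 2*182*387 - 1155 = 140868 - 1155 = 139713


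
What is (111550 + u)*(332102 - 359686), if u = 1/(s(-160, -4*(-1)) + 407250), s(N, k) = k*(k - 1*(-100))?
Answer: -627193162615392/203833 ≈ -3.0770e+9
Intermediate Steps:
s(N, k) = k*(100 + k) (s(N, k) = k*(k + 100) = k*(100 + k))
u = 1/407666 (u = 1/((-4*(-1))*(100 - 4*(-1)) + 407250) = 1/(4*(100 + 4) + 407250) = 1/(4*104 + 407250) = 1/(416 + 407250) = 1/407666 ≈ 2.4530e-6)
(111550 + u)*(332102 - 359686) = (111550 + 1/407666)*(332102 - 359686) = (45475142301/407666)*(-27584) = -627193162615392/203833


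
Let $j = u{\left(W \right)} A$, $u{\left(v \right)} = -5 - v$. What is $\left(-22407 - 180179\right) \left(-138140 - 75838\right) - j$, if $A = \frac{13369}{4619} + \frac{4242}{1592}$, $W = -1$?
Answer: $\frac{39845528572117171}{919181} \approx 4.3349 \cdot 10^{10}$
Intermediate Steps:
$A = \frac{20438623}{3676724}$ ($A = 13369 \cdot \frac{1}{4619} + 4242 \cdot \frac{1}{1592} = \frac{13369}{4619} + \frac{2121}{796} = \frac{20438623}{3676724} \approx 5.5589$)
$j = - \frac{20438623}{919181}$ ($j = \left(-5 - -1\right) \frac{20438623}{3676724} = \left(-5 + 1\right) \frac{20438623}{3676724} = \left(-4\right) \frac{20438623}{3676724} = - \frac{20438623}{919181} \approx -22.236$)
$\left(-22407 - 180179\right) \left(-138140 - 75838\right) - j = \left(-22407 - 180179\right) \left(-138140 - 75838\right) - - \frac{20438623}{919181} = \left(-202586\right) \left(-213978\right) + \frac{20438623}{919181} = 43348947108 + \frac{20438623}{919181} = \frac{39845528572117171}{919181}$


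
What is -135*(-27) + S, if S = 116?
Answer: 3761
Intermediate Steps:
-135*(-27) + S = -135*(-27) + 116 = 3645 + 116 = 3761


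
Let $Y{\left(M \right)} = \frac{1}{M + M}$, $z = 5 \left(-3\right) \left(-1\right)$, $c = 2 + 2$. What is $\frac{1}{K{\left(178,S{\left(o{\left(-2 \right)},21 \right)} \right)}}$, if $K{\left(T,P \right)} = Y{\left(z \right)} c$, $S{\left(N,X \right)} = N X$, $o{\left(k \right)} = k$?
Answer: $\frac{15}{2} \approx 7.5$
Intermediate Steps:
$c = 4$
$z = 15$ ($z = \left(-15\right) \left(-1\right) = 15$)
$Y{\left(M \right)} = \frac{1}{2 M}$
$K{\left(T,P \right)} = \frac{2}{15}$ ($K{\left(T,P \right)} = \frac{1}{2 \cdot 15} \cdot 4 = \frac{1}{2} \cdot \frac{1}{15} \cdot 4 = \frac{1}{30} \cdot 4 = \frac{2}{15}$)
$\frac{1}{K{\left(178,S{\left(o{\left(-2 \right)},21 \right)} \right)}} = \frac{1}{\frac{2}{15}} = \frac{15}{2}$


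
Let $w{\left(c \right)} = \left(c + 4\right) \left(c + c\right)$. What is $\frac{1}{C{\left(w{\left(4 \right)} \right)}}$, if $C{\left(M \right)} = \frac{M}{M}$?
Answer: $1$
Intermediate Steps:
$w{\left(c \right)} = 2 c \left(4 + c\right)$ ($w{\left(c \right)} = \left(4 + c\right) 2 c = 2 c \left(4 + c\right)$)
$C{\left(M \right)} = 1$
$\frac{1}{C{\left(w{\left(4 \right)} \right)}} = 1^{-1} = 1$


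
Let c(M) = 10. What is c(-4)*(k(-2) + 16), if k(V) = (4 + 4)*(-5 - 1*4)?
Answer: -560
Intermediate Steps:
k(V) = -72 (k(V) = 8*(-5 - 4) = 8*(-9) = -72)
c(-4)*(k(-2) + 16) = 10*(-72 + 16) = 10*(-56) = -560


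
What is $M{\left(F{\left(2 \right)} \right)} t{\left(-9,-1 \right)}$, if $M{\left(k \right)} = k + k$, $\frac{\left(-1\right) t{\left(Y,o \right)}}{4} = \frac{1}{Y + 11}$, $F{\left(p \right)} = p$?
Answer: $-8$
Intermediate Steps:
$t{\left(Y,o \right)} = - \frac{4}{11 + Y}$ ($t{\left(Y,o \right)} = - \frac{4}{Y + 11} = - \frac{4}{11 + Y}$)
$M{\left(k \right)} = 2 k$
$M{\left(F{\left(2 \right)} \right)} t{\left(-9,-1 \right)} = 2 \cdot 2 \left(- \frac{4}{11 - 9}\right) = 4 \left(- \frac{4}{2}\right) = 4 \left(\left(-4\right) \frac{1}{2}\right) = 4 \left(-2\right) = -8$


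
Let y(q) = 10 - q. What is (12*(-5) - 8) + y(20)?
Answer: -78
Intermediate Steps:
(12*(-5) - 8) + y(20) = (12*(-5) - 8) + (10 - 1*20) = (-60 - 8) + (10 - 20) = -68 - 10 = -78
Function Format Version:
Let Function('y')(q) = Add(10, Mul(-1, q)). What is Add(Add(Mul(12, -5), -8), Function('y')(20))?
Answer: -78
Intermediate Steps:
Add(Add(Mul(12, -5), -8), Function('y')(20)) = Add(Add(Mul(12, -5), -8), Add(10, Mul(-1, 20))) = Add(Add(-60, -8), Add(10, -20)) = Add(-68, -10) = -78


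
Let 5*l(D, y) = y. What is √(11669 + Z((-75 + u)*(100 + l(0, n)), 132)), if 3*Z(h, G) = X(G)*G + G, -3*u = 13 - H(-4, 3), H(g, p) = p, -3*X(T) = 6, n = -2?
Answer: 5*√465 ≈ 107.82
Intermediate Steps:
X(T) = -2 (X(T) = -⅓*6 = -2)
l(D, y) = y/5
u = -10/3 (u = -(13 - 1*3)/3 = -(13 - 3)/3 = -⅓*10 = -10/3 ≈ -3.3333)
Z(h, G) = -G/3 (Z(h, G) = (-2*G + G)/3 = (-G)/3 = -G/3)
√(11669 + Z((-75 + u)*(100 + l(0, n)), 132)) = √(11669 - ⅓*132) = √(11669 - 44) = √11625 = 5*√465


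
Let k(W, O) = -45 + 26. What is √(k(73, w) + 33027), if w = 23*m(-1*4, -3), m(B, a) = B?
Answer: 4*√2063 ≈ 181.68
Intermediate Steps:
w = -92 (w = 23*(-1*4) = 23*(-4) = -92)
k(W, O) = -19
√(k(73, w) + 33027) = √(-19 + 33027) = √33008 = 4*√2063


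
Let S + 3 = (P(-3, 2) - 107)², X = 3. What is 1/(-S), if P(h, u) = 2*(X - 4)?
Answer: -1/11878 ≈ -8.4189e-5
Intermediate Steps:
P(h, u) = -2 (P(h, u) = 2*(3 - 4) = 2*(-1) = -2)
S = 11878 (S = -3 + (-2 - 107)² = -3 + (-109)² = -3 + 11881 = 11878)
1/(-S) = 1/(-1*11878) = 1/(-11878) = -1/11878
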